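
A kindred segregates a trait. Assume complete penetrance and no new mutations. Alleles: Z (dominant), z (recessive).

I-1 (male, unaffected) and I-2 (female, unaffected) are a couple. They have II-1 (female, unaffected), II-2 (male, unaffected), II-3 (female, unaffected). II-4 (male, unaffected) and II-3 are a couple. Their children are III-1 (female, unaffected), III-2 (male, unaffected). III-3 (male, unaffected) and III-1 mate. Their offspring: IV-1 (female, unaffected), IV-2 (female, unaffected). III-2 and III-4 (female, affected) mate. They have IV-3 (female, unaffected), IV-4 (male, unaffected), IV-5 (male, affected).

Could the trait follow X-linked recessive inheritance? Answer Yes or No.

Under X-linked recessive, IV-4 (unaffected, male) cannot arise from III-2 (unaffected) × III-4 (affected).

No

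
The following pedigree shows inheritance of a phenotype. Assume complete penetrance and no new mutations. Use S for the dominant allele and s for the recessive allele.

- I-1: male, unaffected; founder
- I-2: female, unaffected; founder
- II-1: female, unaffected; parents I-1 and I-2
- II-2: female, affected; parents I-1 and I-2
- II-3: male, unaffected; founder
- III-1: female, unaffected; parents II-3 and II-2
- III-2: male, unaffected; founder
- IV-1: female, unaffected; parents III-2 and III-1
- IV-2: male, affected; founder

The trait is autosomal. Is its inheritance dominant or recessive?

recessive

I-1 and I-2 are both unaffected yet have an affected child II-2. Under dominance, an affected child requires at least one affected parent, so the trait cannot be dominant.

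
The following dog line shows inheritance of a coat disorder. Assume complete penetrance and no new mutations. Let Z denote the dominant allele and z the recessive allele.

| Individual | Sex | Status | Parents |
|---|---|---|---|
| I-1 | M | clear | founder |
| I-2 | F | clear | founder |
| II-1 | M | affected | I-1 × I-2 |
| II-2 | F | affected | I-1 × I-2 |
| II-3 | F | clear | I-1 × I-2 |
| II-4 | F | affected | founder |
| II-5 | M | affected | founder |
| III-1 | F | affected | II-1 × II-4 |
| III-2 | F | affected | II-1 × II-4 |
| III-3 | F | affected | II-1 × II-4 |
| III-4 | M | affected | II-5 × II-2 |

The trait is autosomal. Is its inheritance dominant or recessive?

I-1 and I-2 are both clear yet have an affected child II-1. Under dominance, an affected child requires at least one affected parent, so the trait cannot be dominant.

recessive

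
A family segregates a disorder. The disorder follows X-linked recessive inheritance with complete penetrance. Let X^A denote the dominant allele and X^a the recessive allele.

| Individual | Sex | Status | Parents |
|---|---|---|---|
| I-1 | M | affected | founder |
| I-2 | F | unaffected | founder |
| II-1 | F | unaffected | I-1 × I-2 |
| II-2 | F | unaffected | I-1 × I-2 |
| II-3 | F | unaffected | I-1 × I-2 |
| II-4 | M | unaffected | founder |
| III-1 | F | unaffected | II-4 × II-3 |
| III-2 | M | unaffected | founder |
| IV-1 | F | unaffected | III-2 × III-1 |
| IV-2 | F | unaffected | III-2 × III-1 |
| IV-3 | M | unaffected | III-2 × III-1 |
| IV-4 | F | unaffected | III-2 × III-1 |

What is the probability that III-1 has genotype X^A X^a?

1/3

II-4 is unaffected, so II-4 is X^A Y.
II-3 is unaffected so carries A and received a from I-1 (X^a Y), so II-3 is X^A X^a.
Their cross gives offspring ratios 1/2 X^A X^A : 1/2 X^A X^a. Conditioning on III-1 being unaffected, P(X^A X^a) = 1/2 / 1 = 1/2 before taking III-1's own offspring into account.
III-2 is unaffected, so III-2 is X^A Y.
Now use III-1's offspring. Probability of each recorded status — unaffected son IV-3: 1/2 if III-1 is X^A X^a, 1 if X^A X^A. (IV-1, IV-2, IV-4: equally likely either way, so uninformative.)
Bayes: P(X^A X^a) = 1/2·1/2 / (1/2·1/2 + 1/2·1) = 1/3.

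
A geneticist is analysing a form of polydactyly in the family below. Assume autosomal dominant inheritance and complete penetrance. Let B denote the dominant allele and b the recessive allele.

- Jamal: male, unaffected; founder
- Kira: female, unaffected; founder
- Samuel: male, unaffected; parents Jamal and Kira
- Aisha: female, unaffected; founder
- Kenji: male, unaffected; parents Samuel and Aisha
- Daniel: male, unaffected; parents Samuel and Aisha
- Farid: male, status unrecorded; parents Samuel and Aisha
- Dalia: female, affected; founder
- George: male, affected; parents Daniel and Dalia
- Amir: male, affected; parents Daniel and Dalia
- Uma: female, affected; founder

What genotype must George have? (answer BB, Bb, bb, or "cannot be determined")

Bb

From phenotype alone, George is BB or Bb.
George is affected so carries B and received b from Daniel (bb), so George is Bb.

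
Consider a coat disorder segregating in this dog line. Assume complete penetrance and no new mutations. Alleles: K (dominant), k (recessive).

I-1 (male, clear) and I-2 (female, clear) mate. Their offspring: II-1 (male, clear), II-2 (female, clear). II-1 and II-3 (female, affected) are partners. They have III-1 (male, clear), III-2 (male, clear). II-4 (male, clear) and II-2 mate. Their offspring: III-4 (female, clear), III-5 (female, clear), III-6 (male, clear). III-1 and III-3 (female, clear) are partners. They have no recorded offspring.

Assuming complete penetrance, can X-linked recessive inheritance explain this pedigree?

No

Under X-linked recessive, III-1 (clear, male) cannot arise from II-1 (clear) × II-3 (affected).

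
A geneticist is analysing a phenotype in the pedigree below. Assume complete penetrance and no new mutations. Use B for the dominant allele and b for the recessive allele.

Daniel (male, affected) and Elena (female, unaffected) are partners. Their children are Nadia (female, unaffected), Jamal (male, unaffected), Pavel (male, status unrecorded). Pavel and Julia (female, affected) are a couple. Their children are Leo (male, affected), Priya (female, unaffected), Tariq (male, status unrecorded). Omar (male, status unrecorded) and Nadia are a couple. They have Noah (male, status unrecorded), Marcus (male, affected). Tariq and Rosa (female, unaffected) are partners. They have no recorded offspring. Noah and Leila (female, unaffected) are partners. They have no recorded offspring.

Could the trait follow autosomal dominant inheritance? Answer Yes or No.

A consistent assignment under autosomal dominant exists: Daniel Bb, Elena bb, Nadia bb, Jamal bb, Pavel Bb, Julia Bb, Omar BB, Leo BB, Priya bb, Tariq BB, Rosa bb, Noah Bb, Marcus Bb, Leila bb.
In this assignment every recorded phenotype matches its genotype and every non-founder's genotype is obtainable from its parents' genotypes, so the pedigree is consistent.

Yes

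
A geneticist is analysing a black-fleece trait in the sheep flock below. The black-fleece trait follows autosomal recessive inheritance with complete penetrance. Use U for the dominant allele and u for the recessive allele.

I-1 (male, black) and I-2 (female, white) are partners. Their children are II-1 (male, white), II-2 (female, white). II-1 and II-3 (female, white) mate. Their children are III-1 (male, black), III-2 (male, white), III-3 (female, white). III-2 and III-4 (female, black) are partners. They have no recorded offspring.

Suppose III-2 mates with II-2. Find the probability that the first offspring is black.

II-1 is white so carries U and received u from I-1 (uu), so II-1 is Uu.
II-3 is white so carries U and passed u to III-1 (uu), so II-3 is Uu.
III-2 is a white offspring of II-1 (Uu) × II-3 (Uu), whose cross gives 1/4 UU : 1/2 Uu : 1/4 uu; conditioning on being white, III-2 is UU with probability 1/3, Uu with probability 2/3.
II-2 is white so carries U and received u from I-1 (uu), so II-2 is Uu.
Summing over parental genotype combinations, P(offspring is black) = 2/3·1/4 = 1/6.

1/6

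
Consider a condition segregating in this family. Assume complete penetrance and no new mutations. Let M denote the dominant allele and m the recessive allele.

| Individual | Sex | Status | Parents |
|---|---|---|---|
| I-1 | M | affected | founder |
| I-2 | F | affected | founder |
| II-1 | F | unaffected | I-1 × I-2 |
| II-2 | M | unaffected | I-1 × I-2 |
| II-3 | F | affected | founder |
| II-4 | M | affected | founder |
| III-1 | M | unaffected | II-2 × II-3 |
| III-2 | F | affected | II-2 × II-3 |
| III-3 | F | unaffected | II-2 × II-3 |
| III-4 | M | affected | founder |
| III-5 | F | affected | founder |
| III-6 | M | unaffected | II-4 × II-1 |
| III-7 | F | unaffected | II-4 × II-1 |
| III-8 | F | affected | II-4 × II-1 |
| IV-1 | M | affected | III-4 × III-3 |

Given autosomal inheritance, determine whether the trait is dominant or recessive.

I-1 and I-2 are both affected yet have an unaffected child II-1. Under a recessive model two affected parents are homozygous and every child would be affected, so the trait cannot be recessive.

dominant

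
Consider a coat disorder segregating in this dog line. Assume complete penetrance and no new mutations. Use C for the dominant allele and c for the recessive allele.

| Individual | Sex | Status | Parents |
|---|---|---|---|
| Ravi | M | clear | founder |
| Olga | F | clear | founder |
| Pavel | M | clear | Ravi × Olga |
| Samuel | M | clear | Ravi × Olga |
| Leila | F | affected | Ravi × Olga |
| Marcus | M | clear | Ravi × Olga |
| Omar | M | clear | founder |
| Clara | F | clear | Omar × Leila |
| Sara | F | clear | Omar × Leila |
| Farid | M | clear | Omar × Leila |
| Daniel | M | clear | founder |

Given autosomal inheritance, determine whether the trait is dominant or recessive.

recessive

Ravi and Olga are both clear yet have an affected child Leila. Under dominance, an affected child requires at least one affected parent, so the trait cannot be dominant.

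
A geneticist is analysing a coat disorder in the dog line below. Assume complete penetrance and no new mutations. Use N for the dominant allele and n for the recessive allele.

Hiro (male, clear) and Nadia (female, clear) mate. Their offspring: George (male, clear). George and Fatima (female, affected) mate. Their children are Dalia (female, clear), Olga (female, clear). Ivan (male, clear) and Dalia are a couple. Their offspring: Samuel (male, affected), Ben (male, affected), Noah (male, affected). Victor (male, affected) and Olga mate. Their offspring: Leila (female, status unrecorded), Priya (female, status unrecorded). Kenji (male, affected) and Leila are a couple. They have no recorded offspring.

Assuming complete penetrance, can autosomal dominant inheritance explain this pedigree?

No

Under autosomal dominant, Samuel (affected, male) cannot arise from Ivan (clear) × Dalia (clear).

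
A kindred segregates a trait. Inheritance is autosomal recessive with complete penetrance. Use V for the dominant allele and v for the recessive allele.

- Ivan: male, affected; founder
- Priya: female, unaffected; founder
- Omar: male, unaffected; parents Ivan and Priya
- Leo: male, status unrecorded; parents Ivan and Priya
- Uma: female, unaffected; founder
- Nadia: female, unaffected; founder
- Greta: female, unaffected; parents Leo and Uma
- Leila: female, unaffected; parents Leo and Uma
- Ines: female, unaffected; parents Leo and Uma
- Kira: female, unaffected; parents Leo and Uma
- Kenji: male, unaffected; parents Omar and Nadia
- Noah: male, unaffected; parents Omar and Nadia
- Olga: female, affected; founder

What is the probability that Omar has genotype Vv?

Omar is unaffected so carries V and received v from Ivan (vv), so Omar is Vv, giving P(Vv) = 1.

1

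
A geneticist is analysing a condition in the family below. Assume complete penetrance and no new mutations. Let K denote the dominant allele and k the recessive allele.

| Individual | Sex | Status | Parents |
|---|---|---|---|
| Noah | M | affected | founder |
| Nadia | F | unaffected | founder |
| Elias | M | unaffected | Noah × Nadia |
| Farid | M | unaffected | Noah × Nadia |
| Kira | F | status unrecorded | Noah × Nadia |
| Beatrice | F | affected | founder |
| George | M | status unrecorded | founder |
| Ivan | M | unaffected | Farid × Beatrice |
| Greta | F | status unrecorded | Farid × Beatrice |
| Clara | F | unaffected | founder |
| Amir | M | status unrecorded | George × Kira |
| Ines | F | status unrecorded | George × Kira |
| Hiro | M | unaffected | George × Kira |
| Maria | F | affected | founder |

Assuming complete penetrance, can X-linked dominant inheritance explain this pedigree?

Yes

A consistent assignment under X-linked dominant exists: Noah X^K Y, Nadia X^k X^k, Elias X^k Y, Farid X^k Y, Kira X^K X^k, Beatrice X^K X^k, George X^K Y, Ivan X^k Y, Greta X^K X^k, Clara X^k X^k, Amir X^K Y, Ines X^K X^K, Hiro X^k Y, Maria X^K X^K.
In this assignment every recorded phenotype matches its genotype and every non-founder's genotype is obtainable from its parents' genotypes, so the pedigree is consistent.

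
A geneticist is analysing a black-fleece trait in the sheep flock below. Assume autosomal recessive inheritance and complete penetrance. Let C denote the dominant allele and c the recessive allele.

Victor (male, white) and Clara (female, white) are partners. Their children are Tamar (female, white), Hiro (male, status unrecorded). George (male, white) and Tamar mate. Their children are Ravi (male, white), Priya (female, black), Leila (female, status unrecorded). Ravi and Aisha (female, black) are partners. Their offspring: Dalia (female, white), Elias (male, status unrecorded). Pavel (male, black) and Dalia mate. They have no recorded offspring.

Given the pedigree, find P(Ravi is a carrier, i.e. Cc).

George is white so carries C and passed c to Priya (cc), so George is Cc.
Tamar is white so carries C and passed c to Priya (cc), so Tamar is Cc.
Their cross gives offspring ratios 1/4 CC : 1/2 Cc : 1/4 cc. Conditioning on Ravi being white, P(Cc) = 1/2 / 3/4 = 2/3 before taking Ravi's own offspring into account.
Aisha is black, so Aisha is cc.
Now use Ravi's offspring. Probability of each recorded status — white daughter Dalia: 1/2 if Ravi is Cc, 1 if CC. (Elias: equally likely either way, so uninformative.)
Bayes: P(Cc) = 2/3·1/2 / (2/3·1/2 + 1/3·1) = 1/2.

1/2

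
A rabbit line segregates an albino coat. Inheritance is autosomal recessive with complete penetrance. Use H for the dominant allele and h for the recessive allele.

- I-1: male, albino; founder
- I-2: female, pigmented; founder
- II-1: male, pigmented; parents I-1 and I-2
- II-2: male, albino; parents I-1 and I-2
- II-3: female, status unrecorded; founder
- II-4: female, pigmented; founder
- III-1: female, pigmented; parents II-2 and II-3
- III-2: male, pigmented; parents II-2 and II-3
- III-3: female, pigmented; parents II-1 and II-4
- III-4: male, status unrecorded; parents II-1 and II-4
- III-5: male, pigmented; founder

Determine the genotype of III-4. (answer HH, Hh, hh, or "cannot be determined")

cannot be determined

III-4's phenotype is unrecorded, and no parent or child forces a single allele at both positions; consistent genotype assignments exist with III-4 as HH or Hh or hh.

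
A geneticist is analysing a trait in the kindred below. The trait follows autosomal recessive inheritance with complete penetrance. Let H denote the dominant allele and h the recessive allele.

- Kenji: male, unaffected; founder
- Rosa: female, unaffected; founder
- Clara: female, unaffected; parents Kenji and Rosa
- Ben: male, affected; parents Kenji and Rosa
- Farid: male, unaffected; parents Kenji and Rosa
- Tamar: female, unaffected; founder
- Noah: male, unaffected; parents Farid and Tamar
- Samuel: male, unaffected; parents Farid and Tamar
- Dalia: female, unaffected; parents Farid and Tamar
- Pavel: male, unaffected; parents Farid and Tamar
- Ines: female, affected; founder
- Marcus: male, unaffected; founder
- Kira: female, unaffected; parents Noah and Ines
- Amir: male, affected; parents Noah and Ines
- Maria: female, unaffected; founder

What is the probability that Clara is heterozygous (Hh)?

Kenji is unaffected so carries H and passed h to Ben (hh), so Kenji is Hh.
Rosa is unaffected so carries H and passed h to Ben (hh), so Rosa is Hh.
Their cross gives offspring ratios 1/4 HH : 1/2 Hh : 1/4 hh. Conditioning on Clara being unaffected, P(Hh) = 1/2 / 3/4 = 2/3.

2/3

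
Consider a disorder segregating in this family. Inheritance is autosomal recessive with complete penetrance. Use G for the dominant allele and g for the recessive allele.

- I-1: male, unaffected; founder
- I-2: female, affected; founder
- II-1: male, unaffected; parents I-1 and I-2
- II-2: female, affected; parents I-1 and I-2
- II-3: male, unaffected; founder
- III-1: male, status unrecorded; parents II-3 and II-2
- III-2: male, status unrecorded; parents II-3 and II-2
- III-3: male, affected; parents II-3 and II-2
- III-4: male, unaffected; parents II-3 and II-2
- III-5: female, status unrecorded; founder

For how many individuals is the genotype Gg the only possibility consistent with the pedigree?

Obligate heterozygotes: I-1 is unaffected so carries G and passed g to II-2 (gg), so I-1 is Gg; II-1 is unaffected so carries G and received g from I-2 (gg), so II-1 is Gg; II-3 is unaffected so carries G and passed g to III-3 (gg), so II-3 is Gg; III-4 is unaffected so carries G and received g from II-2 (gg), so III-4 is Gg.
Every other individual is either homozygous by phenotype or has at least one consistent homozygous assignment, so the count is 4.

4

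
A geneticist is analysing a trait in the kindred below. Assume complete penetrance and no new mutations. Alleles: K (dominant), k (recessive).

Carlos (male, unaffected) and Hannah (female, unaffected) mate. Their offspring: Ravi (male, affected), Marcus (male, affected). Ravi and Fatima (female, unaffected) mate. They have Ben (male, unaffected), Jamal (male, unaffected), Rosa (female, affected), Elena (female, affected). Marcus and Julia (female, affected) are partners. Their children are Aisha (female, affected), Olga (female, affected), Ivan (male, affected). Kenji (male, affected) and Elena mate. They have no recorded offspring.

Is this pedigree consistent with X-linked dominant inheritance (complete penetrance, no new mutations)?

Under X-linked dominant, Ravi (affected, male) cannot arise from Carlos (unaffected) × Hannah (unaffected).

No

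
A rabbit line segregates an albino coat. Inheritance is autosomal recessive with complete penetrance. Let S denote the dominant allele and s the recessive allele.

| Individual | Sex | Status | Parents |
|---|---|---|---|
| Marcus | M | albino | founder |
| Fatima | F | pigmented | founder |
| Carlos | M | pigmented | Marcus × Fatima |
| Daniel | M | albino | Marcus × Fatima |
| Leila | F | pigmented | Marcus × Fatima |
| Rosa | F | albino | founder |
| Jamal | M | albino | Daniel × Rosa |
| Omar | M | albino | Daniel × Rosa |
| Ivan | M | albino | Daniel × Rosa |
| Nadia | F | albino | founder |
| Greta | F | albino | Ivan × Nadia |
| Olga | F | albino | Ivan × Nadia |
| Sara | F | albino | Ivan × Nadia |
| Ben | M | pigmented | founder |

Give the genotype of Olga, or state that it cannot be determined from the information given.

ss

Olga is albino, so Olga is ss.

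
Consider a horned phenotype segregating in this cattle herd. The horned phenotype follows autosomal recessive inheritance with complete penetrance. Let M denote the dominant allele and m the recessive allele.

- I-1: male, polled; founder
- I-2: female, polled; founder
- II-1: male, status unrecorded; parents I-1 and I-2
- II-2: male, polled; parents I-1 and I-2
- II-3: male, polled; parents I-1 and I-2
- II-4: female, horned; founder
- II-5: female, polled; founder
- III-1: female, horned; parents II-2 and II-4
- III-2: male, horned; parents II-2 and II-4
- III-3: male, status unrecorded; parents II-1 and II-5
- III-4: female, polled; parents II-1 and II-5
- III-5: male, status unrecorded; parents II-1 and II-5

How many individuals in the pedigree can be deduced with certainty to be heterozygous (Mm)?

Obligate heterozygotes: II-2 is polled so carries M and passed m to III-1 (mm), so II-2 is Mm.
Every other individual is either homozygous by phenotype or has at least one consistent homozygous assignment, so the count is 1.

1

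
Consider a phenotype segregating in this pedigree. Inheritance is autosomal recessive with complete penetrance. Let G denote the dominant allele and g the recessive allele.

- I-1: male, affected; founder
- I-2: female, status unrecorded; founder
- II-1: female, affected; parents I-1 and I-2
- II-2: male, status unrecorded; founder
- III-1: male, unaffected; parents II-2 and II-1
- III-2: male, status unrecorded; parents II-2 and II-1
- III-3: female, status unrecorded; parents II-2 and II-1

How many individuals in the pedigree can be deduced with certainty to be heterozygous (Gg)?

1

Obligate heterozygotes: III-1 is unaffected so carries G and received g from II-1 (gg), so III-1 is Gg.
Every other individual is either homozygous by phenotype or has at least one consistent homozygous assignment, so the count is 1.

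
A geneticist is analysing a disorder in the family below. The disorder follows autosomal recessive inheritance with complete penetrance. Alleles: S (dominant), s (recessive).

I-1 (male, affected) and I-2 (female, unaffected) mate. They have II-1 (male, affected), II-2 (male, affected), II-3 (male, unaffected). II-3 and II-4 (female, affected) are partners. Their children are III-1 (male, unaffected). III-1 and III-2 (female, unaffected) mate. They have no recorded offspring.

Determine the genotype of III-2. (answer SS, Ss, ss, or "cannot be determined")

III-2's phenotype allows SS or Ss, and no parent or child forces a single allele at both positions; consistent genotype assignments exist with III-2 as SS or Ss.

cannot be determined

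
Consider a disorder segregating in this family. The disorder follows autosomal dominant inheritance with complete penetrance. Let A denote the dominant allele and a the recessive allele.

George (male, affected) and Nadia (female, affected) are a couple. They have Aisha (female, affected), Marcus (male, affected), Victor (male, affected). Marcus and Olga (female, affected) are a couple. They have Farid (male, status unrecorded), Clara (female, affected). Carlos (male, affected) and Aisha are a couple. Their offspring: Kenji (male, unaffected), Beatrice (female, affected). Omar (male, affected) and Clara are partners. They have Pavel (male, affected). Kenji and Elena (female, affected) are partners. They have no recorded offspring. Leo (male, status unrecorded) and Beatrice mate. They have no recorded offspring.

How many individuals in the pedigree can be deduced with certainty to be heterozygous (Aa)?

Obligate heterozygotes: Aisha is affected so carries A and passed a to Kenji (aa), so Aisha is Aa; Carlos is affected so carries A and passed a to Kenji (aa), so Carlos is Aa.
Every other individual is either homozygous by phenotype or has at least one consistent homozygous assignment, so the count is 2.

2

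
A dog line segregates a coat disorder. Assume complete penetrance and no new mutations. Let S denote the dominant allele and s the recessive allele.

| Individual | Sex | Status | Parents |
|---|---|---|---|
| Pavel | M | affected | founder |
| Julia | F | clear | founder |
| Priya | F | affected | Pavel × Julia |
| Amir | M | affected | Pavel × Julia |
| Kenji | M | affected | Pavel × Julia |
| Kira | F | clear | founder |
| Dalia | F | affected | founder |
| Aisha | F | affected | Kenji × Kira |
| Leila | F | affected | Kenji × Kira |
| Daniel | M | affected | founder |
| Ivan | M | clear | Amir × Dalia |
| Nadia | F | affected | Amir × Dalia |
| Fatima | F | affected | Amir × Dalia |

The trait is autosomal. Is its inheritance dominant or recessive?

dominant

Amir and Dalia are both affected yet have a clear child Ivan. Under a recessive model two affected parents are homozygous and every child would be affected, so the trait cannot be recessive.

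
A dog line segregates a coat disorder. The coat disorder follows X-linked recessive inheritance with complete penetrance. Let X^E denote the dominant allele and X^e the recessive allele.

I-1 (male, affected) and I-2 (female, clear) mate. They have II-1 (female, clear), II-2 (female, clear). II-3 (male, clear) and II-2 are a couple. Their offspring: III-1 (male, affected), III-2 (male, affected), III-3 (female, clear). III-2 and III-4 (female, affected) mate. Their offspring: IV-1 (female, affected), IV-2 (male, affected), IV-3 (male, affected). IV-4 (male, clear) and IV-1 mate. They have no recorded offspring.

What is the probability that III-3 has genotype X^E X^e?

II-3 is clear, so II-3 is X^E Y.
II-2 is clear so carries E and received e from I-1 (X^e Y), so II-2 is X^E X^e.
Their cross gives offspring ratios 1/2 X^E X^E : 1/2 X^E X^e. Conditioning on III-3 being clear, P(X^E X^e) = 1/2 / 1 = 1/2.

1/2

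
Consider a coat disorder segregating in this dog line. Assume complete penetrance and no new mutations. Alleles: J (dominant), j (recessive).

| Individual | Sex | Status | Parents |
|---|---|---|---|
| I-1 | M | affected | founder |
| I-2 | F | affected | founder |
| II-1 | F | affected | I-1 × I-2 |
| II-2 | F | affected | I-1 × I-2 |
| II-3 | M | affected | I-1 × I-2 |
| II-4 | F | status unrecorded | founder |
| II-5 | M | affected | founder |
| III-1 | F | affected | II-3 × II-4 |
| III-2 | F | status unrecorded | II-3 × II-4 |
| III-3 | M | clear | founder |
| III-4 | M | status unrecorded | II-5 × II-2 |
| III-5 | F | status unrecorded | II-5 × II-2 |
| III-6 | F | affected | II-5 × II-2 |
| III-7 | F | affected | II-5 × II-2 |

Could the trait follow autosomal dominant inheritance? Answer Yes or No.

Yes

A consistent assignment under autosomal dominant exists: I-1 JJ, I-2 JJ, II-1 JJ, II-2 JJ, II-3 JJ, II-4 JJ, II-5 JJ, III-1 JJ, III-2 JJ, III-3 jj, III-4 JJ, III-5 JJ, III-6 JJ, III-7 JJ.
In this assignment every recorded phenotype matches its genotype and every non-founder's genotype is obtainable from its parents' genotypes, so the pedigree is consistent.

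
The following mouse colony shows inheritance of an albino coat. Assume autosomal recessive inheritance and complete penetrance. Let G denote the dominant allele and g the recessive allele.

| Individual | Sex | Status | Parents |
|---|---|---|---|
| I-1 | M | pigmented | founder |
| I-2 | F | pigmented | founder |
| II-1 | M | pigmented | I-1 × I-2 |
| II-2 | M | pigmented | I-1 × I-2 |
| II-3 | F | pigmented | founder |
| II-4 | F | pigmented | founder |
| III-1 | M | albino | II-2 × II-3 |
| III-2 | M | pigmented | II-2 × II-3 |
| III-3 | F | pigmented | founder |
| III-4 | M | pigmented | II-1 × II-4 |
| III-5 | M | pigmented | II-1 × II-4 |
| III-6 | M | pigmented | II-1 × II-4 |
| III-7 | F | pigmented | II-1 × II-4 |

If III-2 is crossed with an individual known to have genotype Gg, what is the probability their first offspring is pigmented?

II-2 is pigmented so carries G and passed g to III-1 (gg), so II-2 is Gg.
II-3 is pigmented so carries G and passed g to III-1 (gg), so II-3 is Gg.
III-2 is a pigmented offspring of II-2 (Gg) × II-3 (Gg), whose cross gives 1/4 GG : 1/2 Gg : 1/4 gg; conditioning on being pigmented, III-2 is GG with probability 1/3, Gg with probability 2/3.
Summing over parental genotype combinations, P(offspring is pigmented) = 1/3·1 + 2/3·3/4 = 5/6.

5/6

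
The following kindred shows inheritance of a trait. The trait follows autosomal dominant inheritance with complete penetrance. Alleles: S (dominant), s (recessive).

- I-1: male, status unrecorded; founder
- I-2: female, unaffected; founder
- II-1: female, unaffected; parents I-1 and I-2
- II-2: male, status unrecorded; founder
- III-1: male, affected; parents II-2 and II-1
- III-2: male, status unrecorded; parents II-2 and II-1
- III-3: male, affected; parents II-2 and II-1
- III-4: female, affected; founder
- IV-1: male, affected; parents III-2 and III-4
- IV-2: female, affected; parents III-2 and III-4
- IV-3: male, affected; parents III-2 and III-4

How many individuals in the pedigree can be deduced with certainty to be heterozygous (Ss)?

Obligate heterozygotes: III-1 is affected so carries S and received s from II-1 (ss), so III-1 is Ss; III-3 is affected so carries S and received s from II-1 (ss), so III-3 is Ss.
Every other individual is either homozygous by phenotype or has at least one consistent homozygous assignment, so the count is 2.

2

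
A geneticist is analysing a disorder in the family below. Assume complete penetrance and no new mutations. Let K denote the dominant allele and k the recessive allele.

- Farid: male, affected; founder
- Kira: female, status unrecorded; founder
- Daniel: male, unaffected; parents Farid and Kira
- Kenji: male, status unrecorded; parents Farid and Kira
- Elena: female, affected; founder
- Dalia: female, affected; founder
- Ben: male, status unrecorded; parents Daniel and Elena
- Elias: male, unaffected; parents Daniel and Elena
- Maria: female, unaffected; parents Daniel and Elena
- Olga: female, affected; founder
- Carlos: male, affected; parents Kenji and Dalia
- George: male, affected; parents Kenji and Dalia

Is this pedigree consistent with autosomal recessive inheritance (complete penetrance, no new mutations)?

Yes

A consistent assignment under autosomal recessive exists: Farid kk, Kira KK, Daniel Kk, Kenji Kk, Elena kk, Dalia kk, Ben Kk, Elias Kk, Maria Kk, Olga kk, Carlos kk, George kk.
In this assignment every recorded phenotype matches its genotype and every non-founder's genotype is obtainable from its parents' genotypes, so the pedigree is consistent.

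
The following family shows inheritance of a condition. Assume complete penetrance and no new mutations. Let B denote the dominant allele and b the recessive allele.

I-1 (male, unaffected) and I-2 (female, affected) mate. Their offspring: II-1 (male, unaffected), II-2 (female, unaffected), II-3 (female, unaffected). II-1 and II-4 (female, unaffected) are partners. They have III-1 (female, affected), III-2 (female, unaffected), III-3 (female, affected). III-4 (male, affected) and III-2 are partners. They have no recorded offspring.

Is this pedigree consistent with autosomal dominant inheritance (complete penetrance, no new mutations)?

No

Under autosomal dominant, III-1 (affected, female) cannot arise from II-1 (unaffected) × II-4 (unaffected).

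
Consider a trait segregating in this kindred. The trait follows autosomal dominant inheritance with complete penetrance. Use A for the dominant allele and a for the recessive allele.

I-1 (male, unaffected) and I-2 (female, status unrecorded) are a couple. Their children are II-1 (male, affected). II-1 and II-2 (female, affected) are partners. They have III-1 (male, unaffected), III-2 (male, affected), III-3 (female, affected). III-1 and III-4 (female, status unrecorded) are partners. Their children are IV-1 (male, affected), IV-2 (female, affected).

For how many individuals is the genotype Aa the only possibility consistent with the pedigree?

4

Obligate heterozygotes: II-1 is affected so carries A and received a from I-1 (aa), so II-1 is Aa; II-2 is affected so carries A and passed a to III-1 (aa), so II-2 is Aa; IV-1 is affected so carries A and received a from III-1 (aa), so IV-1 is Aa; IV-2 is affected so carries A and received a from III-1 (aa), so IV-2 is Aa.
Every other individual is either homozygous by phenotype or has at least one consistent homozygous assignment, so the count is 4.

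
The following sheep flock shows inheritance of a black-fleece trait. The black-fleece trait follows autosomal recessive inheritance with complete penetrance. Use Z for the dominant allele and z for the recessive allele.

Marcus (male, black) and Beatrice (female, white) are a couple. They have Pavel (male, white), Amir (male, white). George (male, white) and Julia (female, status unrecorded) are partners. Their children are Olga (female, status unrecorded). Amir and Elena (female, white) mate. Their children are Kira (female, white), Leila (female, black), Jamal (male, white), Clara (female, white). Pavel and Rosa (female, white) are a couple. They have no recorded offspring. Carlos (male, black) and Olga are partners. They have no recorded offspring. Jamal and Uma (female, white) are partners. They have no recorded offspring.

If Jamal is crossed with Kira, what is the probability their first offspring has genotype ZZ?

4/9

Amir is white so carries Z and received z from Marcus (zz), so Amir is Zz.
Elena is white so carries Z and passed z to Leila (zz), so Elena is Zz.
Jamal is a white offspring of Amir (Zz) × Elena (Zz), whose cross gives 1/4 ZZ : 1/2 Zz : 1/4 zz; conditioning on being white, Jamal is ZZ with probability 1/3, Zz with probability 2/3.
Kira is a white offspring of Amir (Zz) × Elena (Zz), whose cross gives 1/4 ZZ : 1/2 Zz : 1/4 zz; conditioning on being white, Kira is ZZ with probability 1/3, Zz with probability 2/3.
Summing over parental genotype combinations, P(offspring has genotype ZZ) = 1/9·1 + 2/9·1/2 + 2/9·1/2 + 4/9·1/4 = 4/9.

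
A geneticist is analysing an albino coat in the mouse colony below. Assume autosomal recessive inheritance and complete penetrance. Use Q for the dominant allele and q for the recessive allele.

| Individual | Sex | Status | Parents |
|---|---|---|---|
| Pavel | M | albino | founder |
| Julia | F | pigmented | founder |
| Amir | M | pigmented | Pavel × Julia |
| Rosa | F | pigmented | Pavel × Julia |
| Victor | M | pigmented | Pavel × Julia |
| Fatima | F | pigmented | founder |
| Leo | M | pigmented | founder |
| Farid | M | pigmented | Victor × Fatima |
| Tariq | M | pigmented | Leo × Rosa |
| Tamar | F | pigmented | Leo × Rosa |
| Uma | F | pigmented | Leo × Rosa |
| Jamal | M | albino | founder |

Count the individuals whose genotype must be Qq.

Obligate heterozygotes: Amir is pigmented so carries Q and received q from Pavel (qq), so Amir is Qq; Rosa is pigmented so carries Q and received q from Pavel (qq), so Rosa is Qq; Victor is pigmented so carries Q and received q from Pavel (qq), so Victor is Qq.
Every other individual is either homozygous by phenotype or has at least one consistent homozygous assignment, so the count is 3.

3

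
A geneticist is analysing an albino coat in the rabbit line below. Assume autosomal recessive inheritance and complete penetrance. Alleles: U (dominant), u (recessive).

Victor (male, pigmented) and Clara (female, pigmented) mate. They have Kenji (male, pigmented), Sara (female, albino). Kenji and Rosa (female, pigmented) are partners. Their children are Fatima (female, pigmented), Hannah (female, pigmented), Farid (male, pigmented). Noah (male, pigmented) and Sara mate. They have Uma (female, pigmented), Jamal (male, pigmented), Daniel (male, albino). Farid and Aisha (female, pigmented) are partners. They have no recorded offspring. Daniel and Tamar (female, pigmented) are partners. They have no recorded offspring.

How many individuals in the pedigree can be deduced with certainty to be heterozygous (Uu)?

5

Obligate heterozygotes: Victor is pigmented so carries U and passed u to Sara (uu), so Victor is Uu; Clara is pigmented so carries U and passed u to Sara (uu), so Clara is Uu; Noah is pigmented so carries U and passed u to Daniel (uu), so Noah is Uu; Uma is pigmented so carries U and received u from Sara (uu), so Uma is Uu; Jamal is pigmented so carries U and received u from Sara (uu), so Jamal is Uu.
Every other individual is either homozygous by phenotype or has at least one consistent homozygous assignment, so the count is 5.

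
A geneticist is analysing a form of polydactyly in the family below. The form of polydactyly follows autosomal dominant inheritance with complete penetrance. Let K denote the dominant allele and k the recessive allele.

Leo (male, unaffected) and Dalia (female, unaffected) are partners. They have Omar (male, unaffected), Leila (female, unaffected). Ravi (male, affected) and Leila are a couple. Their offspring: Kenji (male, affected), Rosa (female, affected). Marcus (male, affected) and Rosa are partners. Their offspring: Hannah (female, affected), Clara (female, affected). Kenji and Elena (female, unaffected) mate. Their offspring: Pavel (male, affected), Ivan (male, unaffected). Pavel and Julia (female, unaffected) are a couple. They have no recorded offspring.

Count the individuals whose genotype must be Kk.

3

Obligate heterozygotes: Kenji is affected so carries K and received k from Leila (kk), so Kenji is Kk; Rosa is affected so carries K and received k from Leila (kk), so Rosa is Kk; Pavel is affected so carries K and received k from Elena (kk), so Pavel is Kk.
Every other individual is either homozygous by phenotype or has at least one consistent homozygous assignment, so the count is 3.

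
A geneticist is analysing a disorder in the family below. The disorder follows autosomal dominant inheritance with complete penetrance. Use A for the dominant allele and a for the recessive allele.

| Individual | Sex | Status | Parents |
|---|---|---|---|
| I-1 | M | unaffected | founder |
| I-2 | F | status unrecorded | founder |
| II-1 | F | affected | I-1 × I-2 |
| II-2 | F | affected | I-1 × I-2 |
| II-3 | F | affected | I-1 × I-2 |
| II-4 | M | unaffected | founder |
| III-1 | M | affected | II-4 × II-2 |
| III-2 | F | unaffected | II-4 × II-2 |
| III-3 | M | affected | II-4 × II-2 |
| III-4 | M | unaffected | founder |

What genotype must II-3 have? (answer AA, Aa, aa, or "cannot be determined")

From phenotype alone, II-3 is AA or Aa.
II-3 is affected so carries A and received a from I-1 (aa), so II-3 is Aa.

Aa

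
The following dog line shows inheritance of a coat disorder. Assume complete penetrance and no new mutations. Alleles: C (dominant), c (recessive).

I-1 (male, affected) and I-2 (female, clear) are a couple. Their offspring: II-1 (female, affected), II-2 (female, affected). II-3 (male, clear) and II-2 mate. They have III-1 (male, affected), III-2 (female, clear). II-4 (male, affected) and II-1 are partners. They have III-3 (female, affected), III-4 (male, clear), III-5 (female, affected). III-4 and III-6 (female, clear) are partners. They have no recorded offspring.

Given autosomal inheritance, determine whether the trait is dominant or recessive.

II-4 and II-1 are both affected yet have a clear child III-4. Under a recessive model two affected parents are homozygous and every child would be affected, so the trait cannot be recessive.

dominant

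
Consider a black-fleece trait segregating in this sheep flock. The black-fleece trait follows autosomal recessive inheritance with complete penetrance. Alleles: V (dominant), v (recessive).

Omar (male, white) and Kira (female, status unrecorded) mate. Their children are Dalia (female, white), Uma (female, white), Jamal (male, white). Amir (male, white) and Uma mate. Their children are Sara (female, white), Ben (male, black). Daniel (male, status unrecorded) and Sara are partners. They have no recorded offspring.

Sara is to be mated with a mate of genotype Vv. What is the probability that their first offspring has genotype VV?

Amir is white so carries V and passed v to Ben (vv), so Amir is Vv.
Uma is white so carries V and passed v to Ben (vv), so Uma is Vv.
Sara is a white offspring of Amir (Vv) × Uma (Vv), whose cross gives 1/4 VV : 1/2 Vv : 1/4 vv; conditioning on being white, Sara is VV with probability 1/3, Vv with probability 2/3.
Summing over parental genotype combinations, P(offspring has genotype VV) = 1/3·1/2 + 2/3·1/4 = 1/3.

1/3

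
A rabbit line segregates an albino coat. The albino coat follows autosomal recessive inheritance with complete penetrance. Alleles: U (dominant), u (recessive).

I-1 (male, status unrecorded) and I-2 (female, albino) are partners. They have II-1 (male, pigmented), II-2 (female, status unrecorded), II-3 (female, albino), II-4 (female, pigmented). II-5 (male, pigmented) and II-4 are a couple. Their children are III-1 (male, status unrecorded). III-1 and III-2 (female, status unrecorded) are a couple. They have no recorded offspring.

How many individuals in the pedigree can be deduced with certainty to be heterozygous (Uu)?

Obligate heterozygotes: I-1 passed U to II-1 (Uu, whose u came from I-2) and passed u to II-3 (uu), so I-1 is Uu; II-1 is pigmented so carries U and received u from I-2 (uu), so II-1 is Uu; II-4 is pigmented so carries U and received u from I-2 (uu), so II-4 is Uu.
Every other individual is either homozygous by phenotype or has at least one consistent homozygous assignment, so the count is 3.

3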